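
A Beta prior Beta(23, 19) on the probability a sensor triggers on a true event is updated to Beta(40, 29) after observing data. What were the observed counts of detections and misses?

17 detections and 10 misses

Under Beta–binomial conjugacy the posterior parameters are (α+s, β+f).
So s = 40 − 23 = 17 and f = 29 − 19 = 10.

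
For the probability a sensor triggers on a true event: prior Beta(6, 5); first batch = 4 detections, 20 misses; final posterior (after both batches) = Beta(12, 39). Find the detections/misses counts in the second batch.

2 detections and 14 misses

Because Beta–binomial updating is additive in the counts, the combined data contributed (α_post−α_prior, β_post−β_prior) successes and failures.
Total across both batches: 12−6=6 detections, 39−5=34 misses.
Subtract the first batch: 6−4=2 detections and 34−20=14 misses.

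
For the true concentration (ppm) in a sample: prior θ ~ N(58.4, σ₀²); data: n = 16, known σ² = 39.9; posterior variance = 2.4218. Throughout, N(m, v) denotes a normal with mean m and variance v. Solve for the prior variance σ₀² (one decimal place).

σ₀² = 83.9

Posterior precision equals prior precision plus data precision: 1/σ_n² = 1/σ₀² + n/σ².
So 1/σ₀² = 1/2.4218 − 16/39.9 = 0.412916 − 0.401003 = 0.011913.
Hence σ₀² = 1/0.011913 ≈ 83.9.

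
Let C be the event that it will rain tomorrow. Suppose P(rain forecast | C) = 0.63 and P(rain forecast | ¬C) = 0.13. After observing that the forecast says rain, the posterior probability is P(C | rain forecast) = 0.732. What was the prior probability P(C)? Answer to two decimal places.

In odds form, posterior odds = prior odds × likelihood ratio, so prior odds = posterior odds ÷ LR.
Posterior odds = 0.732/(1−0.732) = 2.7313. LR = 0.63/0.13 = 4.8462.
Prior odds = 2.7313/4.8462 = 0.5636, so P(C) = 0.5636/(1+0.5636) ≈ 0.36.

P(C) = 0.36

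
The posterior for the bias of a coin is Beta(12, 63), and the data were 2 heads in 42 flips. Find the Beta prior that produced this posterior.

Beta is conjugate to the binomial likelihood: posterior = Beta(α+s, β+f).
Subtract the data counts: 12−2=10, 63−40=23.

Beta(10, 23)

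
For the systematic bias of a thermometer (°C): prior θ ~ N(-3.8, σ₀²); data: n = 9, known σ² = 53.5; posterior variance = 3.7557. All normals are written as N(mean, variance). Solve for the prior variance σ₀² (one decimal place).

For the Normal–Normal model with known σ², precisions add: τ_n = τ₀ + n/σ².
So 1/σ₀² = 1/3.7557 − 9/53.5 = 0.266262 − 0.168224 = 0.098038.
Hence σ₀² = 1/0.098038 ≈ 10.2.

σ₀² = 10.2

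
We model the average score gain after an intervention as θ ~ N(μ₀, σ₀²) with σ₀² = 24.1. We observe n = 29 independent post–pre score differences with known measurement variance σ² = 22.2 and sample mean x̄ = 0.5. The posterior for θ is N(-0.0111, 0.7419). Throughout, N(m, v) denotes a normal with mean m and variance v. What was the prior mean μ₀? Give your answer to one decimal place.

μ₀ = -16.1

The posterior mean is a precision-weighted average: μ_n = (τ₀μ₀ + τ_data·x̄)/(τ₀+τ_data), with τ₀=1/σ₀² and τ_data=n/σ².
Here τ₀ = 1/24.1 = 0.041494 and τ_data = 29/22.2 = 1.306306, so τ_n = 1.347800.
Rearranging for μ₀: μ₀ = (μ_n·τ_n − τ_data·x̄)/τ₀ = (-0.0111·1.347800 − 1.306306·0.5) / 0.041494 = -0.668114/0.041494 ≈ -16.1.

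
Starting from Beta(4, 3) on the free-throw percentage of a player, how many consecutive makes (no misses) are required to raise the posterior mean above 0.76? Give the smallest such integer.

k = 6

After k makes and 0 misses the posterior is Beta(4+k, 3), with mean (4+k)/(4+3+k).
Set (4+k)/(7+k) > 0.76 and solve: k > (0.76·7 − 4)/(1 − 0.76) = 5.500.
The smallest integer exceeding 5.500 is 6, and checking k=6: (10)/(13) = 0.7692 > 0.76.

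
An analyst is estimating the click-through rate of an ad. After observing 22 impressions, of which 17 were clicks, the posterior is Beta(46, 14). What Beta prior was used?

Beta is conjugate to the binomial likelihood: posterior = Beta(α+s, β+f).
Subtract the data counts: 46−17=29, 14−5=9.

Beta(29, 9)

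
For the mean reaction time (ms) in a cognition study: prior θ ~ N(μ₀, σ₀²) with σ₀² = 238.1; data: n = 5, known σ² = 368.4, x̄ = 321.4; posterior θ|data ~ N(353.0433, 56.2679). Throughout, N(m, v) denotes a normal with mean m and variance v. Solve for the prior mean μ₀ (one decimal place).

The posterior mean is a precision-weighted average: μ_n = (τ₀μ₀ + τ_data·x̄)/(τ₀+τ_data), with τ₀=1/σ₀² and τ_data=n/σ².
Here τ₀ = 1/238.1 = 0.004200 and τ_data = 5/368.4 = 0.013572, so τ_n = 0.017772.
Rearranging for μ₀: μ₀ = (μ_n·τ_n − τ_data·x̄)/τ₀ = (353.0433·0.017772 − 0.013572·321.4) / 0.004200 = 1.912245/0.004200 ≈ 455.3.

μ₀ = 455.3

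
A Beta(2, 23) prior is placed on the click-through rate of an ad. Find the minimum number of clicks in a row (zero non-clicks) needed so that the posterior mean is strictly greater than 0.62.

After k clicks and 0 non-clicks the posterior is Beta(2+k, 23), with mean (2+k)/(2+23+k).
Set (2+k)/(25+k) > 0.62 and solve: k > (0.62·25 − 2)/(1 − 0.62) = 35.526.
The smallest integer exceeding 35.526 is 36.

k = 36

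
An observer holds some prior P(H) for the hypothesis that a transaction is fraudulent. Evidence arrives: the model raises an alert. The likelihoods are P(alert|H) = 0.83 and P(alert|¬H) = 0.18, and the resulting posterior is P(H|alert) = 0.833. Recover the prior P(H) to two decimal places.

Bayes' rule in odds form gives O(H|E) = O(H)·[P(E|H)/P(E|¬H)], hence O(H) = O(H|E)/LR.
Posterior odds = 0.833/(1−0.833) = 4.9880. LR = 0.83/0.18 = 4.6111.
Prior odds = 4.9880/4.6111 = 1.0817, so P(H) = 1.0817/(1+1.0817) ≈ 0.52.

P(H) = 0.52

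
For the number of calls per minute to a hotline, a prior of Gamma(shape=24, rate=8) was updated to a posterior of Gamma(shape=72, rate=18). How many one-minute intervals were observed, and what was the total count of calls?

n = 10 one-minute intervals with total 48 calls

Gamma–Poisson conjugacy: posterior shape = α + Σxᵢ, posterior rate = β + n.
Matching: Σxᵢ = 72 − 24 = 48 and n = 18 − 8 = 10.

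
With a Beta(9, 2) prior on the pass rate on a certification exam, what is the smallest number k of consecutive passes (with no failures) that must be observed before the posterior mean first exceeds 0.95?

k = 30

After k passes and 0 failures the posterior is Beta(9+k, 2), with mean (9+k)/(9+2+k).
Set (9+k)/(11+k) > 0.95 and solve: k > (0.95·11 − 9)/(1 − 0.95) = 29.000.
The smallest integer exceeding 29.000 is 30, and checking k=30: (39)/(41) = 0.9512 > 0.95.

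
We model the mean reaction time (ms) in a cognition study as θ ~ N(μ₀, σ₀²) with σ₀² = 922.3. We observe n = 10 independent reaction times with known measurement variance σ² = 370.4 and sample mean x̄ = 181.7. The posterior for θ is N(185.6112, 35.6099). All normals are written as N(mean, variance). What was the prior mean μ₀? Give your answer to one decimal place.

With known observation variance, the Normal–Normal posterior has precision τ_n = τ₀ + n/σ² and mean μ_n = (τ₀μ₀ + (n/σ²)x̄)/τ_n.
Here τ₀ = 1/922.3 = 0.001084 and τ_data = 10/370.4 = 0.026998, so τ_n = 0.028082.
Rearranging for μ₀: μ₀ = (μ_n·τ_n − τ_data·x̄)/τ₀ = (185.6112·0.028082 − 0.026998·181.7) / 0.001084 = 0.306797/0.001084 ≈ 283.0.

μ₀ = 283.0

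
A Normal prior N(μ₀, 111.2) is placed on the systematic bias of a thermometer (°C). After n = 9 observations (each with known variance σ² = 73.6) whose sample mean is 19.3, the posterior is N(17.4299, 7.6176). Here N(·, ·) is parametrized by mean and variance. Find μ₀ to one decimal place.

μ₀ = -8.0

The posterior mean is a precision-weighted average: μ_n = (τ₀μ₀ + τ_data·x̄)/(τ₀+τ_data), with τ₀=1/σ₀² and τ_data=n/σ².
Here τ₀ = 1/111.2 = 0.008993 and τ_data = 9/73.6 = 0.122283, so τ_n = 0.131276.
Rearranging for μ₀: μ₀ = (μ_n·τ_n − τ_data·x̄)/τ₀ = (17.4299·0.131276 − 0.122283·19.3) / 0.008993 = -0.071934/0.008993 ≈ -8.0.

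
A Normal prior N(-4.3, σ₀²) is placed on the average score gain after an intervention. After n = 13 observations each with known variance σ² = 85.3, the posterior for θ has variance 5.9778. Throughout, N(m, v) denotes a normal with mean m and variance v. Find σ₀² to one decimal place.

σ₀² = 67.2

For the Normal–Normal model with known σ², precisions add: τ_n = τ₀ + n/σ².
So 1/σ₀² = 1/5.9778 − 13/85.3 = 0.167286 − 0.152403 = 0.014883.
Hence σ₀² = 1/0.014883 ≈ 67.2.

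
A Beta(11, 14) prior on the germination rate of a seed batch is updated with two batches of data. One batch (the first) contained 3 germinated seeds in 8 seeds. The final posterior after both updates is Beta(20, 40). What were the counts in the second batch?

6 germinated seeds and 21 non-germinating seeds

Sequential conjugate updates are equivalent to a single update on the pooled data, so total successes = posterior α − prior α and total failures = posterior β − prior β.
Total across both batches: 20−11=9 germinated seeds, 40−14=26 non-germinating seeds.
Subtract the first batch: 9−3=6 germinated seeds and 26−5=21 non-germinating seeds.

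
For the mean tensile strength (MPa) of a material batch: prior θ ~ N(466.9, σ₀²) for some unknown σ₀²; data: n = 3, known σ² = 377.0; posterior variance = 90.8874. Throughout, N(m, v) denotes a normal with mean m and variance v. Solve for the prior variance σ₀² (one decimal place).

σ₀² = 328.4

For the Normal–Normal model with known σ², precisions add: τ_n = τ₀ + n/σ².
So 1/σ₀² = 1/90.8874 − 3/377.0 = 0.011003 − 0.007958 = 0.003045.
Hence σ₀² = 1/0.003045 ≈ 328.4.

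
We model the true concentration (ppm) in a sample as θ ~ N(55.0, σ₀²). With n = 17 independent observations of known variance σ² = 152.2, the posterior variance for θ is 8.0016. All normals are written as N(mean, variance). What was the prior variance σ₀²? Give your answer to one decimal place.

For the Normal–Normal model with known σ², precisions add: τ_n = τ₀ + n/σ².
So 1/σ₀² = 1/8.0016 − 17/152.2 = 0.124975 − 0.111695 = 0.013280.
Hence σ₀² = 1/0.013280 ≈ 75.3.

σ₀² = 75.3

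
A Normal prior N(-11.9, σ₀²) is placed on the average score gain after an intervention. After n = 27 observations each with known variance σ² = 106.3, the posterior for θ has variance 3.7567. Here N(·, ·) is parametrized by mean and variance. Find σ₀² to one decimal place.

σ₀² = 82.0

For the Normal–Normal model with known σ², precisions add: τ_n = τ₀ + n/σ².
So 1/σ₀² = 1/3.7567 − 27/106.3 = 0.266191 − 0.253998 = 0.012193.
Hence σ₀² = 1/0.012193 ≈ 82.0.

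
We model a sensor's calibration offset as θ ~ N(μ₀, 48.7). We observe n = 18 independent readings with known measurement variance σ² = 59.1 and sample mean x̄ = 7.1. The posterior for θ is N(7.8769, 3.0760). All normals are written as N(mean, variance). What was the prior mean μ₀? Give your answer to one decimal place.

μ₀ = 19.4

With known observation variance, the Normal–Normal posterior has precision τ_n = τ₀ + n/σ² and mean μ_n = (τ₀μ₀ + (n/σ²)x̄)/τ_n.
Here τ₀ = 1/48.7 = 0.020534 and τ_data = 18/59.1 = 0.304569, so τ_n = 0.325103.
Rearranging for μ₀: μ₀ = (μ_n·τ_n − τ_data·x̄)/τ₀ = (7.8769·0.325103 − 0.304569·7.1) / 0.020534 = 0.398364/0.020534 ≈ 19.4.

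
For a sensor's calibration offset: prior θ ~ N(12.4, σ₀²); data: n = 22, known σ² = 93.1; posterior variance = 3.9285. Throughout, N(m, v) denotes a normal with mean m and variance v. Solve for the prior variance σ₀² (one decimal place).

Posterior precision equals prior precision plus data precision: 1/σ_n² = 1/σ₀² + n/σ².
So 1/σ₀² = 1/3.9285 − 22/93.1 = 0.254550 − 0.236305 = 0.018245.
Hence σ₀² = 1/0.018245 ≈ 54.8.

σ₀² = 54.8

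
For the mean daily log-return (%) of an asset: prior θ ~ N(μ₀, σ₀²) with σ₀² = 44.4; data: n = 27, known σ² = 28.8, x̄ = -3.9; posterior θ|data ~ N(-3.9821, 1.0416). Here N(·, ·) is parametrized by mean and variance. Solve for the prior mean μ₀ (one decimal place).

With known observation variance, the Normal–Normal posterior has precision τ_n = τ₀ + n/σ² and mean μ_n = (τ₀μ₀ + (n/σ²)x̄)/τ_n.
Here τ₀ = 1/44.4 = 0.022523 and τ_data = 27/28.8 = 0.937500, so τ_n = 0.960023.
Rearranging for μ₀: μ₀ = (μ_n·τ_n − τ_data·x̄)/τ₀ = (-3.9821·0.960023 − 0.937500·-3.9) / 0.022523 = -0.166658/0.022523 ≈ -7.4.

μ₀ = -7.4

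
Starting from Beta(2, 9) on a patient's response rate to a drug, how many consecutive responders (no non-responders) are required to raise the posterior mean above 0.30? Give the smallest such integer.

After k responders and 0 non-responders the posterior is Beta(2+k, 9), with mean (2+k)/(2+9+k).
Set (2+k)/(11+k) > 0.30 and solve: k > (0.30·11 − 2)/(1 − 0.30) = 1.857.
The smallest integer exceeding 1.857 is 2, and checking k=2: (4)/(13) = 0.3077 > 0.30.

k = 2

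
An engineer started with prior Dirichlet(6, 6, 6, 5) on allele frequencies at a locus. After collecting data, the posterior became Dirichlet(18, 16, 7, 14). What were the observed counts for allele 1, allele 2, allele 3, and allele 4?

counts (12, 10, 1, 9)

For a Dirichlet(α) prior with multinomial counts c, the posterior is Dirichlet(α + c) componentwise.
Counts are posterior − prior componentwise: 18−6=12, 16−6=10, 7−6=1, 14−5=9.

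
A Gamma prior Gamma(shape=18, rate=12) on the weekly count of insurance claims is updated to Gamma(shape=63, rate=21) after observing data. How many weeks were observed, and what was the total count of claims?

A Gamma(α, β) prior (rate parametrization) on a Poisson rate with n observations summing to S gives posterior Gamma(α+S, β+n).
Matching: Σxᵢ = 63 − 18 = 45 and n = 21 − 12 = 9.

n = 9 weeks with total 45 claims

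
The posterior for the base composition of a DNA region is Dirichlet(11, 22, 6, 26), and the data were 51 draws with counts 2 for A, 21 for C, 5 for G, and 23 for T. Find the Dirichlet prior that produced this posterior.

For a Dirichlet(α) prior with multinomial counts c, the posterior is Dirichlet(α + c) componentwise.
Subtract each count from the matching posterior parameter: 11−2=9, 22−21=1, 6−5=1, 26−23=3.

Dirichlet(9, 1, 1, 3)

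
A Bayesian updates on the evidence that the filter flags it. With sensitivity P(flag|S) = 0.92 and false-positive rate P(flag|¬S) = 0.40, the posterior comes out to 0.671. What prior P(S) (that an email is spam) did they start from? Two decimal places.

In odds form, posterior odds = prior odds × likelihood ratio, so prior odds = posterior odds ÷ LR.
Posterior odds = 0.671/(1−0.671) = 2.0395. LR = 0.92/0.40 = 2.3000.
Prior odds = 2.0395/2.3000 = 0.8867, so P(S) = 0.8867/(1+0.8867) ≈ 0.47.

P(S) = 0.47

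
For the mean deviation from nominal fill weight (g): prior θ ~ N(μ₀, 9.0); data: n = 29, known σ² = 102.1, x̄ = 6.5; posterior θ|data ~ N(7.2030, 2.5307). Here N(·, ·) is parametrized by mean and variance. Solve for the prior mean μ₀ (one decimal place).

With known observation variance, the Normal–Normal posterior has precision τ_n = τ₀ + n/σ² and mean μ_n = (τ₀μ₀ + (n/σ²)x̄)/τ_n.
Here τ₀ = 1/9.0 = 0.111111 and τ_data = 29/102.1 = 0.284035, so τ_n = 0.395146.
Rearranging for μ₀: μ₀ = (μ_n·τ_n − τ_data·x̄)/τ₀ = (7.2030·0.395146 − 0.284035·6.5) / 0.111111 = 1.000009/0.111111 ≈ 9.0.

μ₀ = 9.0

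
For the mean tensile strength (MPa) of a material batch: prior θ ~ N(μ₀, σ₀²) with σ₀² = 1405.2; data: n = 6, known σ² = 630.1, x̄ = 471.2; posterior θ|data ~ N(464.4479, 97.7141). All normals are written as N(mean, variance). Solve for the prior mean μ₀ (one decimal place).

μ₀ = 374.1

With known observation variance, the Normal–Normal posterior has precision τ_n = τ₀ + n/σ² and mean μ_n = (τ₀μ₀ + (n/σ²)x̄)/τ_n.
Here τ₀ = 1/1405.2 = 0.000712 and τ_data = 6/630.1 = 0.009522, so τ_n = 0.010234.
Rearranging for μ₀: μ₀ = (μ_n·τ_n − τ_data·x̄)/τ₀ = (464.4479·0.010234 − 0.009522·471.2) / 0.000712 = 0.266393/0.000712 ≈ 374.1.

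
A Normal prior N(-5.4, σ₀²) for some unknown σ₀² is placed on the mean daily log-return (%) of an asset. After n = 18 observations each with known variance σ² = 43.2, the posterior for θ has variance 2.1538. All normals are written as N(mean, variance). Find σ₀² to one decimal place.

σ₀² = 21.0

Posterior precision equals prior precision plus data precision: 1/σ_n² = 1/σ₀² + n/σ².
So 1/σ₀² = 1/2.1538 − 18/43.2 = 0.464296 − 0.416667 = 0.047629.
Hence σ₀² = 1/0.047629 ≈ 21.0.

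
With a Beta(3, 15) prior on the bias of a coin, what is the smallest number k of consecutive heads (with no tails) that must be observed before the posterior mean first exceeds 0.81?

k = 61

After k heads and 0 tails the posterior is Beta(3+k, 15), with mean (3+k)/(3+15+k).
Set (3+k)/(18+k) > 0.81 and solve: k > (0.81·18 − 3)/(1 − 0.81) = 60.947.
The smallest integer exceeding 60.947 is 61, and checking k=61: (64)/(79) = 0.8101 > 0.81.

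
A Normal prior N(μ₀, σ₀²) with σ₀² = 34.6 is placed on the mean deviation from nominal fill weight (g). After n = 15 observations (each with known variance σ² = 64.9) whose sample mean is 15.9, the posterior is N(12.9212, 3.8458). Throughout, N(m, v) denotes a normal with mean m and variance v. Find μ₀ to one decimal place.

μ₀ = -10.9

With known observation variance, the Normal–Normal posterior has precision τ_n = τ₀ + n/σ² and mean μ_n = (τ₀μ₀ + (n/σ²)x̄)/τ_n.
Here τ₀ = 1/34.6 = 0.028902 and τ_data = 15/64.9 = 0.231125, so τ_n = 0.260027.
Rearranging for μ₀: μ₀ = (μ_n·τ_n − τ_data·x̄)/τ₀ = (12.9212·0.260027 − 0.231125·15.9) / 0.028902 = -0.315027/0.028902 ≈ -10.9.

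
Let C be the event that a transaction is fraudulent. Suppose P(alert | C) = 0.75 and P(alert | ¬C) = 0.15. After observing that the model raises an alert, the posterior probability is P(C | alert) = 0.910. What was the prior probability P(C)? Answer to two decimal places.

P(C) = 0.67

In odds form, posterior odds = prior odds × likelihood ratio, so prior odds = posterior odds ÷ LR.
Posterior odds = 0.910/(1−0.910) = 10.1111. LR = 0.75/0.15 = 5.0000.
Prior odds = 10.1111/5.0000 = 2.0222, so P(C) = 2.0222/(1+2.0222) ≈ 0.67.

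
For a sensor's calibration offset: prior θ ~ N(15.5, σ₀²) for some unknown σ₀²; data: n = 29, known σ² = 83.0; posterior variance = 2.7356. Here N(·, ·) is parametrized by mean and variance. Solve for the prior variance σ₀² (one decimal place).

Posterior precision equals prior precision plus data precision: 1/σ_n² = 1/σ₀² + n/σ².
So 1/σ₀² = 1/2.7356 − 29/83.0 = 0.365551 − 0.349398 = 0.016153.
Hence σ₀² = 1/0.016153 ≈ 61.9.

σ₀² = 61.9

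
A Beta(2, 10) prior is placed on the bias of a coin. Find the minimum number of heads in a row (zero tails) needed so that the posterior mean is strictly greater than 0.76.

k = 30

After k heads and 0 tails the posterior is Beta(2+k, 10), with mean (2+k)/(2+10+k).
Set (2+k)/(12+k) > 0.76 and solve: k > (0.76·12 − 2)/(1 − 0.76) = 29.667.
The smallest integer exceeding 29.667 is 30, and checking k=30: (32)/(42) = 0.7619 > 0.76.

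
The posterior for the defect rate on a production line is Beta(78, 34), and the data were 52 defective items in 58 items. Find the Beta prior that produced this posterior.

Beta(26, 28)

A Beta(a, b) prior with s successes and f failures in binomial data gives a Beta(a+s, b+f) posterior.
Subtract the data counts: 78−52=26, 34−6=28.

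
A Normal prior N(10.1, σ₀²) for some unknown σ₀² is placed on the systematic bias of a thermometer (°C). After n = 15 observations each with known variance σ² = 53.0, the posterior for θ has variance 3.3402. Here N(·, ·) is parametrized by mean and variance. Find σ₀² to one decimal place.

σ₀² = 61.1

For the Normal–Normal model with known σ², precisions add: τ_n = τ₀ + n/σ².
So 1/σ₀² = 1/3.3402 − 15/53.0 = 0.299383 − 0.283019 = 0.016364.
Hence σ₀² = 1/0.016364 ≈ 61.1.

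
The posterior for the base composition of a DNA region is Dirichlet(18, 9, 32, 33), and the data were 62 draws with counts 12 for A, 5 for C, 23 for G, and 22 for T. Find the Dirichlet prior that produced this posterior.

For a Dirichlet(α) prior with multinomial counts c, the posterior is Dirichlet(α + c) componentwise.
Subtract each count from the matching posterior parameter: 18−12=6, 9−5=4, 32−23=9, 33−22=11.

Dirichlet(6, 4, 9, 11)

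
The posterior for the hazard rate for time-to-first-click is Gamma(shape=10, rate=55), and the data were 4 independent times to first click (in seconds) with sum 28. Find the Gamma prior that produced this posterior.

Gamma(shape=6, rate=27)

For an exponential likelihood with a Gamma(α, β) prior on the rate, n observations with total T give posterior Gamma(α+n, β+T).
So α = 10 − 4 = 6 and β = 55 − 28 = 27.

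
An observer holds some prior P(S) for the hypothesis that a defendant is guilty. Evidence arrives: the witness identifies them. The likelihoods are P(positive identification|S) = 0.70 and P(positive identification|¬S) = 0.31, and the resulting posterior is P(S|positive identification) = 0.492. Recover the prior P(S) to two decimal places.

P(S) = 0.30

In odds form, posterior odds = prior odds × likelihood ratio, so prior odds = posterior odds ÷ LR.
Posterior odds = 0.492/(1−0.492) = 0.9685. LR = 0.70/0.31 = 2.2581.
Prior odds = 0.9685/2.2581 = 0.4289, so P(S) = 0.4289/(1+0.4289) ≈ 0.30.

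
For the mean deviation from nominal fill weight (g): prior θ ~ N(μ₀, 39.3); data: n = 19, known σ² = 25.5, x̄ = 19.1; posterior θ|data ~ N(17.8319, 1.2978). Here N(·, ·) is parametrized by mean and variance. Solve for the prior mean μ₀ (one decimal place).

μ₀ = -19.3

The posterior mean is a precision-weighted average: μ_n = (τ₀μ₀ + τ_data·x̄)/(τ₀+τ_data), with τ₀=1/σ₀² and τ_data=n/σ².
Here τ₀ = 1/39.3 = 0.025445 and τ_data = 19/25.5 = 0.745098, so τ_n = 0.770543.
Rearranging for μ₀: μ₀ = (μ_n·τ_n − τ_data·x̄)/τ₀ = (17.8319·0.770543 − 0.745098·19.1) / 0.025445 = -0.491126/0.025445 ≈ -19.3.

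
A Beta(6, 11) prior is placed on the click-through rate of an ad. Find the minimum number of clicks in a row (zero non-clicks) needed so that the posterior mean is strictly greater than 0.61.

After k clicks and 0 non-clicks the posterior is Beta(6+k, 11), with mean (6+k)/(6+11+k).
Set (6+k)/(17+k) > 0.61 and solve: k > (0.61·17 − 6)/(1 − 0.61) = 11.205.
The smallest integer exceeding 11.205 is 12.

k = 12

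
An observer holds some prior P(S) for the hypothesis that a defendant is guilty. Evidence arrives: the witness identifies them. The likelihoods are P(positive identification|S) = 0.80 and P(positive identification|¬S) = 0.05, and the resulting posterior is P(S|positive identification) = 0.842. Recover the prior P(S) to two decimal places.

P(S) = 0.25

In odds form, posterior odds = prior odds × likelihood ratio, so prior odds = posterior odds ÷ LR.
Posterior odds = 0.842/(1−0.842) = 5.3291. LR = 0.80/0.05 = 16.0000.
Prior odds = 5.3291/16.0000 = 0.3331, so P(S) = 0.3331/(1+0.3331) ≈ 0.25.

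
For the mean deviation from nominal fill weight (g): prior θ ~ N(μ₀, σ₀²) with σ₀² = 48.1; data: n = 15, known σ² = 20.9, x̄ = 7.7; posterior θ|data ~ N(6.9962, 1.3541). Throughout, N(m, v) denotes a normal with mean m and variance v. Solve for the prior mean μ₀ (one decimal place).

μ₀ = -17.3

The posterior mean is a precision-weighted average: μ_n = (τ₀μ₀ + τ_data·x̄)/(τ₀+τ_data), with τ₀=1/σ₀² and τ_data=n/σ².
Here τ₀ = 1/48.1 = 0.020790 and τ_data = 15/20.9 = 0.717703, so τ_n = 0.738493.
Rearranging for μ₀: μ₀ = (μ_n·τ_n − τ_data·x̄)/τ₀ = (6.9962·0.738493 − 0.717703·7.7) / 0.020790 = -0.359668/0.020790 ≈ -17.3.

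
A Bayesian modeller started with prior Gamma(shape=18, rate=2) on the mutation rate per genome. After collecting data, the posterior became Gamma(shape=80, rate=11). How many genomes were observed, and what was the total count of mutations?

n = 9 genomes with total 62 mutations

Gamma–Poisson conjugacy: posterior shape = α + Σxᵢ, posterior rate = β + n.
Matching: Σxᵢ = 80 − 18 = 62 and n = 11 − 2 = 9.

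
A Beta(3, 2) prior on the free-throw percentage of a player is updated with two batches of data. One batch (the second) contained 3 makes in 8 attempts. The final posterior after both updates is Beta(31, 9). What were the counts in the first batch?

Because Beta–binomial updating is additive in the counts, the combined data contributed (α_post−α_prior, β_post−β_prior) successes and failures.
Total across both batches: 31−3=28 makes, 9−2=7 misses.
Subtract the second batch: 28−3=25 makes and 7−5=2 misses.

25 makes and 2 misses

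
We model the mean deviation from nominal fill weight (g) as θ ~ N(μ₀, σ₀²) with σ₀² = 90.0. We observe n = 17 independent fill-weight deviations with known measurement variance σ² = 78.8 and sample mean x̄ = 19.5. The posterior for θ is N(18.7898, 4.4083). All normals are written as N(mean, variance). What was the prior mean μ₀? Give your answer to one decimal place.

μ₀ = 5.0

The posterior mean is a precision-weighted average: μ_n = (τ₀μ₀ + τ_data·x̄)/(τ₀+τ_data), with τ₀=1/σ₀² and τ_data=n/σ².
Here τ₀ = 1/90.0 = 0.011111 and τ_data = 17/78.8 = 0.215736, so τ_n = 0.226847.
Rearranging for μ₀: μ₀ = (μ_n·τ_n − τ_data·x̄)/τ₀ = (18.7898·0.226847 − 0.215736·19.5) / 0.011111 = 0.055558/0.011111 ≈ 5.0.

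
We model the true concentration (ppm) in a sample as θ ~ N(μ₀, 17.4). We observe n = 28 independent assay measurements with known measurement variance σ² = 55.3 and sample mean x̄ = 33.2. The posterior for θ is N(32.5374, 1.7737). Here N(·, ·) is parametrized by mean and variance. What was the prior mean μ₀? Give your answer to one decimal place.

With known observation variance, the Normal–Normal posterior has precision τ_n = τ₀ + n/σ² and mean μ_n = (τ₀μ₀ + (n/σ²)x̄)/τ_n.
Here τ₀ = 1/17.4 = 0.057471 and τ_data = 28/55.3 = 0.506329, so τ_n = 0.563800.
Rearranging for μ₀: μ₀ = (μ_n·τ_n − τ_data·x̄)/τ₀ = (32.5374·0.563800 − 0.506329·33.2) / 0.057471 = 1.534463/0.057471 ≈ 26.7.

μ₀ = 26.7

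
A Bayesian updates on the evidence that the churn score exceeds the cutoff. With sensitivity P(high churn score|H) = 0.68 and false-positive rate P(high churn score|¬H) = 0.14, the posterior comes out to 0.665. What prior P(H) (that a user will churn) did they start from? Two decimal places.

P(H) = 0.29

In odds form, posterior odds = prior odds × likelihood ratio, so prior odds = posterior odds ÷ LR.
Posterior odds = 0.665/(1−0.665) = 1.9851. LR = 0.68/0.14 = 4.8571.
Prior odds = 1.9851/4.8571 = 0.4087, so P(H) = 0.4087/(1+0.4087) ≈ 0.29.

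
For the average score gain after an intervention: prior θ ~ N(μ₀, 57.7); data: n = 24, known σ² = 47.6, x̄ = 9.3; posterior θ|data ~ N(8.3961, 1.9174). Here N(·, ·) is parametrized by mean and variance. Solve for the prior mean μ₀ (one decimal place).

μ₀ = -17.9

With known observation variance, the Normal–Normal posterior has precision τ_n = τ₀ + n/σ² and mean μ_n = (τ₀μ₀ + (n/σ²)x̄)/τ_n.
Here τ₀ = 1/57.7 = 0.017331 and τ_data = 24/47.6 = 0.504202, so τ_n = 0.521533.
Rearranging for μ₀: μ₀ = (μ_n·τ_n − τ_data·x̄)/τ₀ = (8.3961·0.521533 − 0.504202·9.3) / 0.017331 = -0.310235/0.017331 ≈ -17.9.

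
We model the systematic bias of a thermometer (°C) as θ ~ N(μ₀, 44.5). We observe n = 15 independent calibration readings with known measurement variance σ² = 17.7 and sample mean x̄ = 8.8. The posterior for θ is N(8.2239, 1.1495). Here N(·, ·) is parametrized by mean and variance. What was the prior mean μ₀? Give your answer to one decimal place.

μ₀ = -13.5

The posterior mean is a precision-weighted average: μ_n = (τ₀μ₀ + τ_data·x̄)/(τ₀+τ_data), with τ₀=1/σ₀² and τ_data=n/σ².
Here τ₀ = 1/44.5 = 0.022472 and τ_data = 15/17.7 = 0.847458, so τ_n = 0.869930.
Rearranging for μ₀: μ₀ = (μ_n·τ_n − τ_data·x̄)/τ₀ = (8.2239·0.869930 − 0.847458·8.8) / 0.022472 = -0.303413/0.022472 ≈ -13.5.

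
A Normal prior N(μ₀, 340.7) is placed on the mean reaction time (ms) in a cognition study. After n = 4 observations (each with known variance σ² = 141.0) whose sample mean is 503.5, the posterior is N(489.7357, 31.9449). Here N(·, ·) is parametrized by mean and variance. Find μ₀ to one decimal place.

The posterior mean is a precision-weighted average: μ_n = (τ₀μ₀ + τ_data·x̄)/(τ₀+τ_data), with τ₀=1/σ₀² and τ_data=n/σ².
Here τ₀ = 1/340.7 = 0.002935 and τ_data = 4/141.0 = 0.028369, so τ_n = 0.031304.
Rearranging for μ₀: μ₀ = (μ_n·τ_n − τ_data·x̄)/τ₀ = (489.7357·0.031304 − 0.028369·503.5) / 0.002935 = 1.046895/0.002935 ≈ 356.7.

μ₀ = 356.7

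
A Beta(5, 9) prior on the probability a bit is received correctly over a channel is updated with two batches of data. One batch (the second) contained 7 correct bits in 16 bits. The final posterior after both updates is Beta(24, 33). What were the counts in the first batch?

12 correct bits and 15 errors

Because Beta–binomial updating is additive in the counts, the combined data contributed (α_post−α_prior, β_post−β_prior) successes and failures.
Total across both batches: 24−5=19 correct bits, 33−9=24 errors.
Subtract the second batch: 19−7=12 correct bits and 24−9=15 errors.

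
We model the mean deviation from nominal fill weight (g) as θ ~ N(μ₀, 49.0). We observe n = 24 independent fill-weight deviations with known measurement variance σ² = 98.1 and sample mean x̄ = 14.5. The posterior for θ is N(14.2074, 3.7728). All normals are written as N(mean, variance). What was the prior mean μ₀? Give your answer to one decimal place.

μ₀ = 10.7

With known observation variance, the Normal–Normal posterior has precision τ_n = τ₀ + n/σ² and mean μ_n = (τ₀μ₀ + (n/σ²)x̄)/τ_n.
Here τ₀ = 1/49.0 = 0.020408 and τ_data = 24/98.1 = 0.244648, so τ_n = 0.265056.
Rearranging for μ₀: μ₀ = (μ_n·τ_n − τ_data·x̄)/τ₀ = (14.2074·0.265056 − 0.244648·14.5) / 0.020408 = 0.218361/0.020408 ≈ 10.7.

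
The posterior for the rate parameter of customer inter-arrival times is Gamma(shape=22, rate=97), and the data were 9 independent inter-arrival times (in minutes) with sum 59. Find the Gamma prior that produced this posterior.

Gamma(shape=13, rate=38)

Gamma–exponential conjugacy: posterior shape = α + n, posterior rate = β + Σtᵢ.
So α = 22 − 9 = 13 and β = 97 − 59 = 38.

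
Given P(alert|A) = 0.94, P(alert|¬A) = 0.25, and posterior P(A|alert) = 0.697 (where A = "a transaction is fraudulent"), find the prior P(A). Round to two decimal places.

In odds form, posterior odds = prior odds × likelihood ratio, so prior odds = posterior odds ÷ LR.
Posterior odds = 0.697/(1−0.697) = 2.3003. LR = 0.94/0.25 = 3.7600.
Prior odds = 2.3003/3.7600 = 0.6118, so P(A) = 0.6118/(1+0.6118) ≈ 0.38.

P(A) = 0.38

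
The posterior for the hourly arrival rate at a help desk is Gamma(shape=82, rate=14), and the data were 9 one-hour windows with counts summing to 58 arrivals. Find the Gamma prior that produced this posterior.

Gamma(shape=24, rate=5)

Gamma–Poisson conjugacy: posterior shape = α + Σxᵢ, posterior rate = β + n.
So α = 82 − 58 = 24 and β = 14 − 9 = 5.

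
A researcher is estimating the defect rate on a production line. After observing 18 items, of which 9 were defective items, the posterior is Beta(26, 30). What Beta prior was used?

Beta(17, 21)

Beta is conjugate to the binomial likelihood: posterior = Beta(a+s, b+f).
So a = 26 − 9 = 17 and b = 30 − 9 = 21.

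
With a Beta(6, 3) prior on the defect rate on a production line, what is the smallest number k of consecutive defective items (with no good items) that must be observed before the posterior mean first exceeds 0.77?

After k defective items and 0 good items the posterior is Beta(6+k, 3), with mean (6+k)/(6+3+k).
Set (6+k)/(9+k) > 0.77 and solve: k > (0.77·9 − 6)/(1 − 0.77) = 4.043.
The smallest integer exceeding 4.043 is 5, and checking k=5: (11)/(14) = 0.7857 > 0.77.

k = 5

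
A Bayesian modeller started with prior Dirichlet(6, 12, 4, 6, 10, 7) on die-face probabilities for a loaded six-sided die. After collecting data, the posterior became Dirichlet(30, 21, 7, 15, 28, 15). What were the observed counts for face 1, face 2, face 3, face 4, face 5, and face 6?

counts (24, 9, 3, 9, 18, 8)

For a Dirichlet(α) prior with multinomial counts c, the posterior is Dirichlet(α + c) componentwise.
Counts are posterior − prior componentwise: 30−6=24, 21−12=9, 7−4=3, 15−6=9, 28−10=18, 15−7=8.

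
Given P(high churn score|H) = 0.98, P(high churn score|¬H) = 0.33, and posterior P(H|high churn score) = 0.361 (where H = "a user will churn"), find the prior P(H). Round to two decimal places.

P(H) = 0.16

Bayes' rule in odds form gives O(H|E) = O(H)·[P(E|H)/P(E|¬H)], hence O(H) = O(H|E)/LR.
Posterior odds = 0.361/(1−0.361) = 0.5649. LR = 0.98/0.33 = 2.9697.
Prior odds = 0.5649/2.9697 = 0.1902, so P(H) = 0.1902/(1+0.1902) ≈ 0.16.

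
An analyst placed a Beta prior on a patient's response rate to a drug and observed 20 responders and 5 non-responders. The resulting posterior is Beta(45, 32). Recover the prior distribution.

Beta is conjugate to the binomial likelihood: posterior = Beta(α+s, β+f).
So α = 45 − 20 = 25 and β = 32 − 5 = 27.

Beta(25, 27)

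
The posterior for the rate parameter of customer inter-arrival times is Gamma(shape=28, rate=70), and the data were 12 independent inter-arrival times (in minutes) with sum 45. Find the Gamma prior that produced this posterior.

Gamma(shape=16, rate=25)

Gamma–exponential conjugacy: posterior shape = α + n, posterior rate = β + Σtᵢ.
So α = 28 − 12 = 16 and β = 70 − 45 = 25.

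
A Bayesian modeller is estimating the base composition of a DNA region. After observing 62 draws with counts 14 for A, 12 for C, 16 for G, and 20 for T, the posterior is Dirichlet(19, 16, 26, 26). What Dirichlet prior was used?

For a Dirichlet(α) prior with multinomial counts c, the posterior is Dirichlet(α + c) componentwise.
Subtract each count from the matching posterior parameter: 19−14=5, 16−12=4, 26−16=10, 26−20=6.

Dirichlet(5, 4, 10, 6)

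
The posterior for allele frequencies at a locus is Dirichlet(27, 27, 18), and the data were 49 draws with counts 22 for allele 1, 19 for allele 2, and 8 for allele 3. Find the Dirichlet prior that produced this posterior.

For a Dirichlet(α) prior with multinomial counts c, the posterior is Dirichlet(α + c) componentwise.
Subtract each count from the matching posterior parameter: 27−22=5, 27−19=8, 18−8=10.

Dirichlet(5, 8, 10)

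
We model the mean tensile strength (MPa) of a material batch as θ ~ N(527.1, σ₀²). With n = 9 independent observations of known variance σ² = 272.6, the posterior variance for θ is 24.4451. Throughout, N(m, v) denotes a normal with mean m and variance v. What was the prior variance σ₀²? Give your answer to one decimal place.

For the Normal–Normal model with known σ², precisions add: τ_n = τ₀ + n/σ².
So 1/σ₀² = 1/24.4451 − 9/272.6 = 0.040908 − 0.033015 = 0.007893.
Hence σ₀² = 1/0.007893 ≈ 126.7.

σ₀² = 126.7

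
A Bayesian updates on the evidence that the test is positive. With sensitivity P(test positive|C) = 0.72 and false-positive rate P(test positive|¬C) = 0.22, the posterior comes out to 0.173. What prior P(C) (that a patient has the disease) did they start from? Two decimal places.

P(C) = 0.06

In odds form, posterior odds = prior odds × likelihood ratio, so prior odds = posterior odds ÷ LR.
Posterior odds = 0.173/(1−0.173) = 0.2092. LR = 0.72/0.22 = 3.2727.
Prior odds = 0.2092/3.2727 = 0.0639, so P(C) = 0.0639/(1+0.0639) ≈ 0.06.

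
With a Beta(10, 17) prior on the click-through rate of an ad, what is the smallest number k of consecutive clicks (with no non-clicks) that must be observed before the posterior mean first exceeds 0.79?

k = 54

After k clicks and 0 non-clicks the posterior is Beta(10+k, 17), with mean (10+k)/(10+17+k).
Set (10+k)/(27+k) > 0.79 and solve: k > (0.79·27 − 10)/(1 − 0.79) = 53.952.
The smallest integer exceeding 53.952 is 54.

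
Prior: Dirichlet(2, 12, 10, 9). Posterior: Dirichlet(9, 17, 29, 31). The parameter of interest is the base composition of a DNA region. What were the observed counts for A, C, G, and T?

counts (7, 5, 19, 22)

For a Dirichlet(α) prior with multinomial counts c, the posterior is Dirichlet(α + c) componentwise.
Counts are posterior − prior componentwise: 9−2=7, 17−12=5, 29−10=19, 31−9=22.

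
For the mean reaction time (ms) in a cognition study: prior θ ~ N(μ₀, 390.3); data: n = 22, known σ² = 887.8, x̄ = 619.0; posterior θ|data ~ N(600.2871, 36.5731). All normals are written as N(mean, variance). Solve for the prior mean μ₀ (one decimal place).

The posterior mean is a precision-weighted average: μ_n = (τ₀μ₀ + τ_data·x̄)/(τ₀+τ_data), with τ₀=1/σ₀² and τ_data=n/σ².
Here τ₀ = 1/390.3 = 0.002562 and τ_data = 22/887.8 = 0.024780, so τ_n = 0.027342.
Rearranging for μ₀: μ₀ = (μ_n·τ_n − τ_data·x̄)/τ₀ = (600.2871·0.027342 − 0.024780·619.0) / 0.002562 = 1.074230/0.002562 ≈ 419.3.

μ₀ = 419.3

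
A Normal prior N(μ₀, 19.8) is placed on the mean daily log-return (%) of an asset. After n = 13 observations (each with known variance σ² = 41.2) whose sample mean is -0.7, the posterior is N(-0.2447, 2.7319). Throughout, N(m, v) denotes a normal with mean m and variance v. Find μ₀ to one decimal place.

μ₀ = 2.6

The posterior mean is a precision-weighted average: μ_n = (τ₀μ₀ + τ_data·x̄)/(τ₀+τ_data), with τ₀=1/σ₀² and τ_data=n/σ².
Here τ₀ = 1/19.8 = 0.050505 and τ_data = 13/41.2 = 0.315534, so τ_n = 0.366039.
Rearranging for μ₀: μ₀ = (μ_n·τ_n − τ_data·x̄)/τ₀ = (-0.2447·0.366039 − 0.315534·-0.7) / 0.050505 = 0.131304/0.050505 ≈ 2.6.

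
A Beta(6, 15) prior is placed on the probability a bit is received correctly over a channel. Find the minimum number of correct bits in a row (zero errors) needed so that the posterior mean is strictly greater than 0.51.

k = 10

After k correct bits and 0 errors the posterior is Beta(6+k, 15), with mean (6+k)/(6+15+k).
Set (6+k)/(21+k) > 0.51 and solve: k > (0.51·21 − 6)/(1 − 0.51) = 9.612.
The smallest integer exceeding 9.612 is 10.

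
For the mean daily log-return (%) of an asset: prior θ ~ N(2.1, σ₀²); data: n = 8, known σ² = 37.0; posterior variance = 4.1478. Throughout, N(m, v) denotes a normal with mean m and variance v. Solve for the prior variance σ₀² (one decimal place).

σ₀² = 40.2

Posterior precision equals prior precision plus data precision: 1/σ_n² = 1/σ₀² + n/σ².
So 1/σ₀² = 1/4.1478 − 8/37.0 = 0.241092 − 0.216216 = 0.024876.
Hence σ₀² = 1/0.024876 ≈ 40.2.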